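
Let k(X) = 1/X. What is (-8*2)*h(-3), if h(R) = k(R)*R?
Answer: -16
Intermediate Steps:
h(R) = 1 (h(R) = R/R = 1)
(-8*2)*h(-3) = -8*2*1 = -16*1 = -16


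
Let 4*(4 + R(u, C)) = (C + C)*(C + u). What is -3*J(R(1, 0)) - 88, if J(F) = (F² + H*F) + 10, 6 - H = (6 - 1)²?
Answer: -394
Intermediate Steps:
R(u, C) = -4 + C*(C + u)/2 (R(u, C) = -4 + ((C + C)*(C + u))/4 = -4 + ((2*C)*(C + u))/4 = -4 + (2*C*(C + u))/4 = -4 + C*(C + u)/2)
H = -19 (H = 6 - (6 - 1)² = 6 - 1*5² = 6 - 1*25 = 6 - 25 = -19)
J(F) = 10 + F² - 19*F (J(F) = (F² - 19*F) + 10 = 10 + F² - 19*F)
-3*J(R(1, 0)) - 88 = -3*(10 + (-4 + (½)*0² + (½)*0*1)² - 19*(-4 + (½)*0² + (½)*0*1)) - 88 = -3*(10 + (-4 + (½)*0 + 0)² - 19*(-4 + (½)*0 + 0)) - 88 = -3*(10 + (-4 + 0 + 0)² - 19*(-4 + 0 + 0)) - 88 = -3*(10 + (-4)² - 19*(-4)) - 88 = -3*(10 + 16 + 76) - 88 = -3*102 - 88 = -306 - 88 = -394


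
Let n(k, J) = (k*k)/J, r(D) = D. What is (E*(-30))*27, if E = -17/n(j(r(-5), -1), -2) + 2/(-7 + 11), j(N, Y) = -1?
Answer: -27945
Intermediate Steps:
n(k, J) = k²/J
E = 69/2 (E = -17/((-1)²/(-2)) + 2/(-7 + 11) = -17/((-½*1)) + 2/4 = -17/(-½) + 2*(¼) = -17*(-2) + ½ = 34 + ½ = 69/2 ≈ 34.500)
(E*(-30))*27 = ((69/2)*(-30))*27 = -1035*27 = -27945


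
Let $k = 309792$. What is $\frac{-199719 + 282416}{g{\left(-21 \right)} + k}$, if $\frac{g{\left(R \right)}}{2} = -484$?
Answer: $\frac{82697}{308824} \approx 0.26778$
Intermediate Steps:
$g{\left(R \right)} = -968$ ($g{\left(R \right)} = 2 \left(-484\right) = -968$)
$\frac{-199719 + 282416}{g{\left(-21 \right)} + k} = \frac{-199719 + 282416}{-968 + 309792} = \frac{82697}{308824}$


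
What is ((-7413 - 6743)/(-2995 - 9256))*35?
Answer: 495460/12251 ≈ 40.442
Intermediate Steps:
((-7413 - 6743)/(-2995 - 9256))*35 = -14156/(-12251)*35 = -14156*(-1/12251)*35 = (14156/12251)*35 = 495460/12251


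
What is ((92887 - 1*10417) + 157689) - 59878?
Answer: 180281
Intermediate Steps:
((92887 - 1*10417) + 157689) - 59878 = ((92887 - 10417) + 157689) - 59878 = (82470 + 157689) - 59878 = 240159 - 59878 = 180281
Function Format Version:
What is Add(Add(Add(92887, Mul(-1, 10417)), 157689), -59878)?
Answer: 180281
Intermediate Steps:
Add(Add(Add(92887, Mul(-1, 10417)), 157689), -59878) = Add(Add(Add(92887, -10417), 157689), -59878) = Add(Add(82470, 157689), -59878) = Add(240159, -59878) = 180281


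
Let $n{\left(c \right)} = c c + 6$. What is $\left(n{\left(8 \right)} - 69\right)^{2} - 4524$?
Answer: $-4523$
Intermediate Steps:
$n{\left(c \right)} = 6 + c^{2}$ ($n{\left(c \right)} = c^{2} + 6 = 6 + c^{2}$)
$\left(n{\left(8 \right)} - 69\right)^{2} - 4524 = \left(\left(6 + 8^{2}\right) - 69\right)^{2} - 4524 = \left(\left(6 + 64\right) - 69\right)^{2} - 4524 = \left(70 - 69\right)^{2} - 4524 = 1^{2} - 4524 = 1 - 4524 = -4523$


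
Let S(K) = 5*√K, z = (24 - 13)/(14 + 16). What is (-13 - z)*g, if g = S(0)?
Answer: 0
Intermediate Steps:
z = 11/30 ≈ 0.36667
g = 0 (g = 5*√0 = 5*0 = 0)
(-13 - z)*g = (-13 - 1*11/30)*0 = (-13 - 11/30)*0 = -401/30*0 = 0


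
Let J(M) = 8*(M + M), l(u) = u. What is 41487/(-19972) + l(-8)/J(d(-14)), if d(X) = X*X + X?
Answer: -1890155/908726 ≈ -2.0800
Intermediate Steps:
d(X) = X + X**2 (d(X) = X**2 + X = X + X**2)
J(M) = 16*M (J(M) = 8*(2*M) = 16*M)
41487/(-19972) + l(-8)/J(d(-14)) = 41487/(-19972) - 8*(-1/(224*(1 - 14))) = 41487*(-1/19972) - 8/(16*(-14*(-13))) = -41487/19972 - 8/(16*182) = -41487/19972 - 8/2912 = -41487/19972 - 8*1/2912 = -41487/19972 - 1/364 = -1890155/908726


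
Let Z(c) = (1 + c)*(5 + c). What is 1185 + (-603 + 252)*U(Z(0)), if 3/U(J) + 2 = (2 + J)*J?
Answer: 12684/11 ≈ 1153.1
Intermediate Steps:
U(J) = 3/(-2 + J*(2 + J)) (U(J) = 3/(-2 + (2 + J)*J) = 3/(-2 + J*(2 + J)))
1185 + (-603 + 252)*U(Z(0)) = 1185 + (-603 + 252)*(3/(-2 + (5 + 0**2 + 6*0)**2 + 2*(5 + 0**2 + 6*0))) = 1185 - 1053/(-2 + (5 + 0 + 0)**2 + 2*(5 + 0 + 0)) = 1185 - 1053/(-2 + 5**2 + 2*5) = 1185 - 1053/(-2 + 25 + 10) = 1185 - 1053/33 = 1185 - 351*1/11 = 1185 - 351/11 = 12684/11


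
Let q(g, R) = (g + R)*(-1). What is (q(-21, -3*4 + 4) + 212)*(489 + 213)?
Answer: 169182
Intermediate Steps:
q(g, R) = -R - g (q(g, R) = (R + g)*(-1) = -R - g)
(q(-21, -3*4 + 4) + 212)*(489 + 213) = ((-(-3*4 + 4) - 1*(-21)) + 212)*(489 + 213) = ((-(-12 + 4) + 21) + 212)*702 = ((-1*(-8) + 21) + 212)*702 = ((8 + 21) + 212)*702 = (29 + 212)*702 = 241*702 = 169182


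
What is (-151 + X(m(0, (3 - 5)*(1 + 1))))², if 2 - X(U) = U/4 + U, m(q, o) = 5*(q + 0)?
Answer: 22201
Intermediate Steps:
m(q, o) = 5*q
X(U) = 2 - 5*U/4 (X(U) = 2 - (U/4 + U) = 2 - 5*U/4)
(-151 + X(m(0, (3 - 5)*(1 + 1))))² = (-151 + (2 - 25*0/4))² = (-151 + (2 - 5/4*0))² = (-151 + (2 + 0))² = (-151 + 2)² = (-149)² = 22201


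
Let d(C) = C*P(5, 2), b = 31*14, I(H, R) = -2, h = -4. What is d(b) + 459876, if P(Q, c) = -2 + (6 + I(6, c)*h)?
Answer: 465084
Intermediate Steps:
b = 434
P(Q, c) = 12 (P(Q, c) = -2 + (6 - 2*(-4)) = -2 + (6 + 8) = -2 + 14 = 12)
d(C) = 12*C (d(C) = C*12 = 12*C)
d(b) + 459876 = 12*434 + 459876 = 5208 + 459876 = 465084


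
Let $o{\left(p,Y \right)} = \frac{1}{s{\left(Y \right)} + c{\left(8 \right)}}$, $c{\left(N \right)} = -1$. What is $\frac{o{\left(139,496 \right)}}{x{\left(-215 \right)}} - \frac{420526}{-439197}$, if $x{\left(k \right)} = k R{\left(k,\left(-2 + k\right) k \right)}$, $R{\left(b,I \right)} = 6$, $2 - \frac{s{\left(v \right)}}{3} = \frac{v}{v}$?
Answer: $\frac{120501987}{125903140} \approx 0.9571$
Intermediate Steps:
$s{\left(v \right)} = 3$ ($s{\left(v \right)} = 6 - 3 \frac{v}{v} = 6 - 3 = 3$)
$x{\left(k \right)} = 6 k$ ($x{\left(k \right)} = k 6 = 6 k$)
$o{\left(p,Y \right)} = \frac{1}{2}$ ($o{\left(p,Y \right)} = \frac{1}{3 - 1} = \frac{1}{2}$)
$\frac{o{\left(139,496 \right)}}{x{\left(-215 \right)}} - \frac{420526}{-439197} = \frac{1}{2 \cdot 6 \left(-215\right)} - \frac{420526}{-439197} = \frac{1}{2 \left(-1290\right)} - - \frac{420526}{439197} = \frac{1}{2} \left(- \frac{1}{1290}\right) + \frac{420526}{439197} = - \frac{1}{2580} + \frac{420526}{439197} = \frac{120501987}{125903140}$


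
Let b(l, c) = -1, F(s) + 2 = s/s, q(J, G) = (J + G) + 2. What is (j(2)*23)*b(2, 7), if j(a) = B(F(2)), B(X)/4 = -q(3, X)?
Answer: 368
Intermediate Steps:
q(J, G) = 2 + G + J (q(J, G) = (G + J) + 2 = 2 + G + J)
F(s) = -1 (F(s) = -2 + s/s = -2 + 1 = -1)
B(X) = -20 - 4*X (B(X) = 4*(-(2 + X + 3)) = 4*(-(5 + X)) = 4*(-5 - X) = -20 - 4*X)
j(a) = -16 (j(a) = -20 - 4*(-1) = -20 + 4 = -16)
(j(2)*23)*b(2, 7) = -16*23*(-1) = -368*(-1) = 368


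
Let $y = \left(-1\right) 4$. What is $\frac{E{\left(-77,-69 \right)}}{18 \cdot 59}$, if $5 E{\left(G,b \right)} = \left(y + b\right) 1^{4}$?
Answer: $- \frac{73}{5310} \approx -0.013748$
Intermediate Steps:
$y = -4$
$E{\left(G,b \right)} = - \frac{4}{5} + \frac{b}{5}$ ($E{\left(G,b \right)} = \frac{\left(-4 + b\right) 1^{4}}{5} = \frac{\left(-4 + b\right) 1}{5} = \frac{-4 + b}{5} = - \frac{4}{5} + \frac{b}{5}$)
$\frac{E{\left(-77,-69 \right)}}{18 \cdot 59} = \frac{- \frac{4}{5} + \frac{1}{5} \left(-69\right)}{18 \cdot 59} = \frac{- \frac{4}{5} - \frac{69}{5}}{1062} = \left(- \frac{73}{5}\right) \frac{1}{1062} = - \frac{73}{5310}$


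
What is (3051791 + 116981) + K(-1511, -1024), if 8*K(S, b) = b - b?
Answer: 3168772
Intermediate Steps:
K(S, b) = 0 (K(S, b) = (b - b)/8 = (⅛)*0 = 0)
(3051791 + 116981) + K(-1511, -1024) = (3051791 + 116981) + 0 = 3168772 + 0 = 3168772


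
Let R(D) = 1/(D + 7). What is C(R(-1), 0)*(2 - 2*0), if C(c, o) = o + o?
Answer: 0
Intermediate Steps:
R(D) = 1/(7 + D)
C(c, o) = 2*o
C(R(-1), 0)*(2 - 2*0) = (2*0)*(2 - 2*0) = 0*(2 + 0) = 0*2 = 0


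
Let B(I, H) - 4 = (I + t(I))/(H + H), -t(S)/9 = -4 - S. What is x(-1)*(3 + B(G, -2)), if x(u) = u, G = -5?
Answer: -21/2 ≈ -10.500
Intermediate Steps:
t(S) = 36 + 9*S (t(S) = -9*(-4 - S) = 36 + 9*S)
B(I, H) = 4 + (36 + 10*I)/(2*H) (B(I, H) = 4 + (I + (36 + 9*I))/(H + H) = 4 + (36 + 10*I)/((2*H)) = 4 + (36 + 10*I)*(1/(2*H)) = 4 + (36 + 10*I)/(2*H))
x(-1)*(3 + B(G, -2)) = -(3 + (18 + 4*(-2) + 5*(-5))/(-2)) = -(3 - (18 - 8 - 25)/2) = -(3 - ½*(-15)) = -(3 + 15/2) = -1*21/2 = -21/2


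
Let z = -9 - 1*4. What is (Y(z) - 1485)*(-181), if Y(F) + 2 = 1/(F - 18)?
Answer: 8343738/31 ≈ 2.6915e+5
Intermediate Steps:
z = -13 (z = -9 - 4 = -13)
Y(F) = -2 + 1/(-18 + F) (Y(F) = -2 + 1/(F - 18) = -2 + 1/(-18 + F))
(Y(z) - 1485)*(-181) = ((37 - 2*(-13))/(-18 - 13) - 1485)*(-181) = ((37 + 26)/(-31) - 1485)*(-181) = (-1/31*63 - 1485)*(-181) = (-63/31 - 1485)*(-181) = -46098/31*(-181) = 8343738/31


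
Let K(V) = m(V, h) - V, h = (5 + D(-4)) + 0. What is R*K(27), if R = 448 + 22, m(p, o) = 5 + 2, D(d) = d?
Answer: -9400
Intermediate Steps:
h = 1 (h = (5 - 4) + 0 = 1 + 0 = 1)
m(p, o) = 7
R = 470
K(V) = 7 - V
R*K(27) = 470*(7 - 1*27) = 470*(7 - 27) = 470*(-20) = -9400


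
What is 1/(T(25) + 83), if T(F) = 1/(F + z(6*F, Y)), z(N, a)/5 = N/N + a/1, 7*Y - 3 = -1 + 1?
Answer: 225/18682 ≈ 0.012044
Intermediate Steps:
Y = 3/7 (Y = 3/7 + (-1 + 1)/7 = 3/7 + (⅐)*0 = 3/7 + 0 = 3/7 ≈ 0.42857)
z(N, a) = 5 + 5*a (z(N, a) = 5*(N/N + a/1) = 5*(1 + a*1) = 5*(1 + a) = 5 + 5*a)
T(F) = 1/(50/7 + F) (T(F) = 1/(F + (5 + 5*(3/7))) = 1/(F + (5 + 15/7)) = 1/(F + 50/7) = 1/(50/7 + F))
1/(T(25) + 83) = 1/(7/(50 + 7*25) + 83) = 1/(7/(50 + 175) + 83) = 1/(7/225 + 83) = 1/(18682/225) = 225/18682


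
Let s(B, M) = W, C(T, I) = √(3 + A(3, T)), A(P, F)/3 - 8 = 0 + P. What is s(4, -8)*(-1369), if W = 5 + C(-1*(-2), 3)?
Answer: -15059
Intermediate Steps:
A(P, F) = 24 + 3*P (A(P, F) = 24 + 3*(0 + P) = 24 + 3*P)
C(T, I) = 6 (C(T, I) = √(3 + (24 + 3*3)) = √(3 + (24 + 9)) = √(3 + 33) = √36 = 6)
W = 11 (W = 5 + 6 = 11)
s(B, M) = 11
s(4, -8)*(-1369) = 11*(-1369) = -15059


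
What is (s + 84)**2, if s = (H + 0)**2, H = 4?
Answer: 10000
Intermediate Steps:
s = 16 (s = (4 + 0)**2 = 4**2 = 16)
(s + 84)**2 = (16 + 84)**2 = 100**2 = 10000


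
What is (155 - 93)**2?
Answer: 3844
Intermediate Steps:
(155 - 93)**2 = 62**2 = 3844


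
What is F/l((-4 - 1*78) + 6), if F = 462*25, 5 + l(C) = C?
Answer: -3850/27 ≈ -142.59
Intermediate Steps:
l(C) = -5 + C
F = 11550
F/l((-4 - 1*78) + 6) = 11550/(-5 + ((-4 - 1*78) + 6)) = 11550/(-5 + ((-4 - 78) + 6)) = 11550/(-5 + (-82 + 6)) = 11550/(-5 - 76) = 11550/(-81) = 11550*(-1/81) = -3850/27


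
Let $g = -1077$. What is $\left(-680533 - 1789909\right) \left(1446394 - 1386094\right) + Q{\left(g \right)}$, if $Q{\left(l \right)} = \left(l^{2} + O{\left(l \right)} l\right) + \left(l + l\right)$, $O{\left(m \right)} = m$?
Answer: $-148965334896$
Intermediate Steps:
$Q{\left(l \right)} = 2 l + 2 l^{2}$ ($Q{\left(l \right)} = \left(l^{2} + l l\right) + \left(l + l\right) = \left(l^{2} + l^{2}\right) + 2 l = 2 l^{2} + 2 l = 2 l + 2 l^{2}$)
$\left(-680533 - 1789909\right) \left(1446394 - 1386094\right) + Q{\left(g \right)} = \left(-680533 - 1789909\right) \left(1446394 - 1386094\right) + 2 \left(-1077\right) \left(1 - 1077\right) = \left(-2470442\right) 60300 + 2 \left(-1077\right) \left(-1076\right) = -148967652600 + 2317704 = -148965334896$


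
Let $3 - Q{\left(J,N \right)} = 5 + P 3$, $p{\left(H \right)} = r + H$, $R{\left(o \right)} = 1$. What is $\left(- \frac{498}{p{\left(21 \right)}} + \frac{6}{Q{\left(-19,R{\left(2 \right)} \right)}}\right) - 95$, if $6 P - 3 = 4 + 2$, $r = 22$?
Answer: $- \frac{60095}{559} \approx -107.5$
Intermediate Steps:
$p{\left(H \right)} = 22 + H$
$P = \frac{3}{2}$ ($P = \frac{1}{2} + \frac{4 + 2}{6} = \frac{1}{2} + \frac{1}{6} \cdot 6 = \frac{1}{2} + 1 = \frac{3}{2} \approx 1.5$)
$Q{\left(J,N \right)} = - \frac{13}{2}$ ($Q{\left(J,N \right)} = 3 - \left(5 + \frac{3}{2} \cdot 3\right) = 3 - \left(5 + \frac{9}{2}\right) = 3 - \frac{19}{2} = - \frac{13}{2}$)
$\left(- \frac{498}{p{\left(21 \right)}} + \frac{6}{Q{\left(-19,R{\left(2 \right)} \right)}}\right) - 95 = \left(- \frac{498}{22 + 21} + \frac{6}{- \frac{13}{2}}\right) - 95 = \left(- \frac{498}{43} + 6 \left(- \frac{2}{13}\right)\right) - 95 = \left(\left(-498\right) \frac{1}{43} - \frac{12}{13}\right) - 95 = \left(- \frac{498}{43} - \frac{12}{13}\right) - 95 = - \frac{6990}{559} - 95 = - \frac{60095}{559}$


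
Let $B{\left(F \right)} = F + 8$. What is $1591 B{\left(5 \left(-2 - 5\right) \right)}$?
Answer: $-42957$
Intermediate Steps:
$B{\left(F \right)} = 8 + F$
$1591 B{\left(5 \left(-2 - 5\right) \right)} = 1591 \left(8 + 5 \left(-2 - 5\right)\right) = 1591 \left(8 + 5 \left(-7\right)\right) = 1591 \left(8 - 35\right) = 1591 \left(-27\right) = -42957$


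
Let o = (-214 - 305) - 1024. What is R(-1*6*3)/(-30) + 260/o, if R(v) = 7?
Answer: -18601/46290 ≈ -0.40184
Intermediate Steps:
o = -1543 (o = -519 - 1024 = -1543)
R(-1*6*3)/(-30) + 260/o = 7/(-30) + 260/(-1543) = 7*(-1/30) + 260*(-1/1543) = -7/30 - 260/1543 = -18601/46290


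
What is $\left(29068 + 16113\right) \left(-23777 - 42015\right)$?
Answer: $-2972548352$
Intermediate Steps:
$\left(29068 + 16113\right) \left(-23777 - 42015\right) = 45181 \left(-65792\right) = -2972548352$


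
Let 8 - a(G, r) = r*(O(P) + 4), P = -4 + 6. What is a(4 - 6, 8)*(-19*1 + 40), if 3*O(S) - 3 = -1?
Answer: -616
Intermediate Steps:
P = 2
O(S) = ⅔ (O(S) = 1 + (⅓)*(-1) = 1 - ⅓ = ⅔)
a(G, r) = 8 - 14*r/3 (a(G, r) = 8 - r*(⅔ + 4) = 8 - r*14/3 = 8 - 14*r/3)
a(4 - 6, 8)*(-19*1 + 40) = (8 - 14/3*8)*(-19*1 + 40) = (8 - 112/3)*(-19 + 40) = -88/3*21 = -616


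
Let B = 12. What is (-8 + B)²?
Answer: 16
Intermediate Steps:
(-8 + B)² = (-8 + 12)² = 4² = 16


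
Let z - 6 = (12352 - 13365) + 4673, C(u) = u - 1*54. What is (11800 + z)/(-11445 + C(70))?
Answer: -1406/1039 ≈ -1.3532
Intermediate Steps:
C(u) = -54 + u (C(u) = u - 54 = -54 + u)
z = 3666 (z = 6 + ((12352 - 13365) + 4673) = 6 + (-1013 + 4673) = 6 + 3660 = 3666)
(11800 + z)/(-11445 + C(70)) = (11800 + 3666)/(-11445 + (-54 + 70)) = 15466/(-11445 + 16) = 15466/(-11429) = 15466*(-1/11429) = -1406/1039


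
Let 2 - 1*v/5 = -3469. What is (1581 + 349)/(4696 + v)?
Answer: 1930/22051 ≈ 0.087524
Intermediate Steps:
v = 17355 (v = 10 - 5*(-3469) = 10 + 17345 = 17355)
(1581 + 349)/(4696 + v) = (1581 + 349)/(4696 + 17355) = 1930/22051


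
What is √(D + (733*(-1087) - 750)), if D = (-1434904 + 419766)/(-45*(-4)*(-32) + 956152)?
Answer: I*√45022361466881315/237598 ≈ 893.04*I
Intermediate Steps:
D = -507569/475196 (D = -1015138/(180*(-32) + 956152) = -1015138/(-5760 + 956152) = -1015138/950392 = -1015138*1/950392 = -507569/475196 ≈ -1.0681)
√(D + (733*(-1087) - 750)) = √(-507569/475196 + (733*(-1087) - 750)) = √(-507569/475196 + (-796771 - 750)) = √(-507569/475196 - 797521) = √(-378979296685/475196) = I*√45022361466881315/237598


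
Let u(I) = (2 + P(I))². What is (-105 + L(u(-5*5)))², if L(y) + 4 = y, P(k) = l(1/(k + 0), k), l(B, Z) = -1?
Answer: 11664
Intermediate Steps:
P(k) = -1
u(I) = 1 (u(I) = (2 - 1)² = 1² = 1)
L(y) = -4 + y
(-105 + L(u(-5*5)))² = (-105 + (-4 + 1))² = (-105 - 3)² = (-108)² = 11664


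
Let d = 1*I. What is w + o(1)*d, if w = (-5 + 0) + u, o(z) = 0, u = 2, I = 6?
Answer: -3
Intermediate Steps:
w = -3 (w = (-5 + 0) + 2 = -5 + 2 = -3)
d = 6 (d = 1*6 = 6)
w + o(1)*d = -3 + 0*6 = -3 + 0 = -3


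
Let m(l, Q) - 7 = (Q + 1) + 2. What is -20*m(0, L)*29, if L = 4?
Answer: -8120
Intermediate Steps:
m(l, Q) = 10 + Q (m(l, Q) = 7 + ((Q + 1) + 2) = 7 + ((1 + Q) + 2) = 7 + (3 + Q) = 10 + Q)
-20*m(0, L)*29 = -20*(10 + 4)*29 = -20*14*29 = -280*29 = -8120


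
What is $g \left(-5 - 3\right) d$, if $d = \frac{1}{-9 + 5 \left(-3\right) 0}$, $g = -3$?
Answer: $- \frac{8}{3} \approx -2.6667$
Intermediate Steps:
$d = - \frac{1}{9}$ ($d = \frac{1}{-9 - 0} = \frac{1}{-9 + 0} = \frac{1}{-9} = - \frac{1}{9} \approx -0.11111$)
$g \left(-5 - 3\right) d = - 3 \left(-5 - 3\right) \left(- \frac{1}{9}\right) = \left(-3\right) \left(-8\right) \left(- \frac{1}{9}\right) = 24 \left(- \frac{1}{9}\right) = - \frac{8}{3}$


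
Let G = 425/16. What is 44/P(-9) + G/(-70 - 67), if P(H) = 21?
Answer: 87523/46032 ≈ 1.9014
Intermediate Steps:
G = 425/16 (G = 425*(1/16) = 425/16 ≈ 26.563)
44/P(-9) + G/(-70 - 67) = 44/21 + 425/(16*(-70 - 67)) = 44*(1/21) + (425/16)/(-137) = 44/21 + (425/16)*(-1/137) = 44/21 - 425/2192 = 87523/46032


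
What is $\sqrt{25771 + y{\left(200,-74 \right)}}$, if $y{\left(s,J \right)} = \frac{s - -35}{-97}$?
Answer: $\frac{12 \sqrt{1683726}}{97} \approx 160.53$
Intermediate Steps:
$y{\left(s,J \right)} = - \frac{35}{97} - \frac{s}{97}$ ($y{\left(s,J \right)} = \left(s + 35\right) \left(- \frac{1}{97}\right) = \left(35 + s\right) \left(- \frac{1}{97}\right) = - \frac{35}{97} - \frac{s}{97}$)
$\sqrt{25771 + y{\left(200,-74 \right)}} = \sqrt{25771 - \frac{235}{97}} = \sqrt{\frac{2499552}{97}} = \frac{12 \sqrt{1683726}}{97}$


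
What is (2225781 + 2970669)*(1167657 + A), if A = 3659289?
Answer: 25082983541700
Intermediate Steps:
(2225781 + 2970669)*(1167657 + A) = (2225781 + 2970669)*(1167657 + 3659289) = 5196450*4826946 = 25082983541700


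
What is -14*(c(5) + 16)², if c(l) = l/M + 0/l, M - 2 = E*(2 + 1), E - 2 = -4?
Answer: -24367/8 ≈ -3045.9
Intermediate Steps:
E = -2 (E = 2 - 4 = -2)
M = -4 (M = 2 - 2*(2 + 1) = 2 - 2*3 = 2 - 6 = -4)
c(l) = -l/4 (c(l) = l/(-4) + 0/l = l*(-¼) + 0 = -l/4 + 0 = -l/4)
-14*(c(5) + 16)² = -14*(-¼*5 + 16)² = -14*(-5/4 + 16)² = -14*(59/4)² = -14*3481/16 = -24367/8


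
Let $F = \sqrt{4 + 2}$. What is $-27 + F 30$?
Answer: $-27 + 30 \sqrt{6} \approx 46.485$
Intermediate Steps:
$F = \sqrt{6} \approx 2.4495$
$-27 + F 30 = -27 + \sqrt{6} \cdot 30 = -27 + 30 \sqrt{6}$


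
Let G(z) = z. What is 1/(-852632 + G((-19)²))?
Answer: -1/852271 ≈ -1.1733e-6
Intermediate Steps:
1/(-852632 + G((-19)²)) = 1/(-852632 + (-19)²) = 1/(-852632 + 361) = 1/(-852271) = -1/852271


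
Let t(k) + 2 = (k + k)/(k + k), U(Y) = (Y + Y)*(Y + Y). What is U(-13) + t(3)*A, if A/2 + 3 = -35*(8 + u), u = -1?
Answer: 1172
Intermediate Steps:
U(Y) = 4*Y² (U(Y) = (2*Y)*(2*Y) = 4*Y²)
t(k) = -1 (t(k) = -2 + (k + k)/(k + k) = -2 + (2*k)/((2*k)) = -2 + (2*k)*(1/(2*k)) = -2 + 1 = -1)
A = -496 (A = -6 + 2*(-35*(8 - 1)) = -6 + 2*(-35*7) = -6 + 2*(-245) = -6 - 490 = -496)
U(-13) + t(3)*A = 4*(-13)² - 1*(-496) = 4*169 + 496 = 676 + 496 = 1172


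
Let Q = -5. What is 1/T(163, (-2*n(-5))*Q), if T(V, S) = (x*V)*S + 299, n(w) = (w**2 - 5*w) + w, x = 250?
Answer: 1/18337799 ≈ 5.4532e-8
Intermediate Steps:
n(w) = w**2 - 4*w
T(V, S) = 299 + 250*S*V (T(V, S) = (250*V)*S + 299 = 250*S*V + 299 = 299 + 250*S*V)
1/T(163, (-2*n(-5))*Q) = 1/(299 + 250*(-(-10)*(-4 - 5)*(-5))*163) = 1/(299 + 250*(-(-10)*(-9)*(-5))*163) = 1/(299 + 250*(-2*45*(-5))*163) = 1/(299 + 250*(-90*(-5))*163) = 1/(299 + 250*450*163) = 1/(299 + 18337500) = 1/18337799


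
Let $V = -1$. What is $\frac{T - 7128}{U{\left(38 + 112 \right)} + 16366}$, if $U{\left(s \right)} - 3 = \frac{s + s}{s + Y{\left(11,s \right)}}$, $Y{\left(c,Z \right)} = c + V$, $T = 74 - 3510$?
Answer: $- \frac{4448}{6893} \approx -0.64529$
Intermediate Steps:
$T = -3436$ ($T = 74 - 3510 = -3436$)
$Y{\left(c,Z \right)} = -1 + c$ ($Y{\left(c,Z \right)} = c - 1 = -1 + c$)
$U{\left(s \right)} = 3 + \frac{2 s}{10 + s}$ ($U{\left(s \right)} = 3 + \frac{s + s}{s + \left(-1 + 11\right)} = 3 + \frac{2 s}{s + 10} = 3 + \frac{2 s}{10 + s}$)
$\frac{T - 7128}{U{\left(38 + 112 \right)} + 16366} = \frac{-3436 - 7128}{\frac{5 \left(6 + \left(38 + 112\right)\right)}{10 + \left(38 + 112\right)} + 16366} = - \frac{10564}{\frac{5 \left(6 + 150\right)}{10 + 150} + 16366} = - \frac{10564}{5 \cdot \frac{1}{160} \cdot 156 + 16366} = - \frac{10564}{\frac{39}{8} + 16366} = - \frac{10564}{\frac{130967}{8}} = \left(-10564\right) \frac{8}{130967} = - \frac{4448}{6893}$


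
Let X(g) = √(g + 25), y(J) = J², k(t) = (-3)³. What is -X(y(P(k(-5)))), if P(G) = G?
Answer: -√754 ≈ -27.459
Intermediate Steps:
k(t) = -27
X(g) = √(25 + g)
-X(y(P(k(-5)))) = -√(25 + (-27)²) = -√(25 + 729) = -√754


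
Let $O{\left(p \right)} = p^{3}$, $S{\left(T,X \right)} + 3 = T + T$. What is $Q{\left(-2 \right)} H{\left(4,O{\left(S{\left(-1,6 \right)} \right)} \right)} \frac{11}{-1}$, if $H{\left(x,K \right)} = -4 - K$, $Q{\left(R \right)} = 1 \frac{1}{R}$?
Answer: $\frac{1331}{2} \approx 665.5$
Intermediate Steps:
$S{\left(T,X \right)} = -3 + 2 T$ ($S{\left(T,X \right)} = -3 + \left(T + T\right) = -3 + 2 T$)
$Q{\left(R \right)} = \frac{1}{R}$
$Q{\left(-2 \right)} H{\left(4,O{\left(S{\left(-1,6 \right)} \right)} \right)} \frac{11}{-1} = \frac{-4 - \left(-3 + 2 \left(-1\right)\right)^{3}}{-2} \frac{11}{-1} = - \frac{-4 - \left(-3 - 2\right)^{3}}{2} \cdot 11 \left(-1\right) = - \frac{-4 - \left(-5\right)^{3}}{2} \left(-11\right) = - \frac{-4 - -125}{2} \left(-11\right) = - \frac{-4 + 125}{2} \left(-11\right) = \left(- \frac{1}{2}\right) 121 \left(-11\right) = \left(- \frac{121}{2}\right) \left(-11\right) = \frac{1331}{2}$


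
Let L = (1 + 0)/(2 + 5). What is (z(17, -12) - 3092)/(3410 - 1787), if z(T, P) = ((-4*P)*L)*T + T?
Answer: -6903/3787 ≈ -1.8228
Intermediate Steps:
L = ⅐ (L = 1/7 = 1*(⅐) = ⅐ ≈ 0.14286)
z(T, P) = T - 4*P*T/7 (z(T, P) = (-4*P*(⅐))*T + T = (-4*P/7)*T + T = -4*P*T/7 + T = T - 4*P*T/7)
(z(17, -12) - 3092)/(3410 - 1787) = ((⅐)*17*(7 - 4*(-12)) - 3092)/(3410 - 1787) = ((⅐)*17*(7 + 48) - 3092)/1623 = ((⅐)*17*55 - 3092)*(1/1623) = (935/7 - 3092)*(1/1623) = -20709/7*1/1623 = -6903/3787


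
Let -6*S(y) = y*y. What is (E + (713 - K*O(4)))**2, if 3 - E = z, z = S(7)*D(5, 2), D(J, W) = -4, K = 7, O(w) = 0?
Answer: 4202500/9 ≈ 4.6694e+5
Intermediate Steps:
S(y) = -y**2/6 (S(y) = -y*y/6 = -y**2/6)
z = 98/3 (z = -1/6*7**2*(-4) = -1/6*49*(-4) = -49/6*(-4) = 98/3 ≈ 32.667)
E = -89/3 (E = 3 - 1*98/3 = 3 - 98/3 = -89/3 ≈ -29.667)
(E + (713 - K*O(4)))**2 = (-89/3 + (713 - 7*0))**2 = (-89/3 + (713 - 1*0))**2 = (-89/3 + (713 + 0))**2 = (-89/3 + 713)**2 = (2050/3)**2 = 4202500/9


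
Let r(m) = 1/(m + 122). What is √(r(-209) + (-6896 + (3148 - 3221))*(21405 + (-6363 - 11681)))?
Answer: 8*I*√2770113147/87 ≈ 4839.7*I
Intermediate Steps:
r(m) = 1/(122 + m)
√(r(-209) + (-6896 + (3148 - 3221))*(21405 + (-6363 - 11681))) = √(1/(122 - 209) + (-6896 + (3148 - 3221))*(21405 + (-6363 - 11681))) = √(1/(-87) + (-6896 - 73)*(21405 - 18044)) = √(-1/87 - 6969*3361) = √(-1/87 - 23422809) = √(-2037784384/87) = 8*I*√2770113147/87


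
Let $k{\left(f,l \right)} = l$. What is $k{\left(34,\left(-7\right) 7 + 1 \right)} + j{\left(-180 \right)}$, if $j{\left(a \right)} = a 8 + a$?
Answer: $-1668$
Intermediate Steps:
$j{\left(a \right)} = 9 a$ ($j{\left(a \right)} = 8 a + a = 9 a$)
$k{\left(34,\left(-7\right) 7 + 1 \right)} + j{\left(-180 \right)} = \left(\left(-7\right) 7 + 1\right) + 9 \left(-180\right) = \left(-49 + 1\right) - 1620 = -48 - 1620 = -1668$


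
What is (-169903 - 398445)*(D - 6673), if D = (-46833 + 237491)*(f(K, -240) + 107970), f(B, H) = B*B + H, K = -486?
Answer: -37267849547028980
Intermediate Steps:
f(B, H) = H + B² (f(B, H) = B² + H = H + B²)
D = 65572243308 (D = (-46833 + 237491)*((-240 + (-486)²) + 107970) = 190658*((-240 + 236196) + 107970) = 190658*(235956 + 107970) = 190658*343926 = 65572243308)
(-169903 - 398445)*(D - 6673) = (-169903 - 398445)*(65572243308 - 6673) = -568348*65572236635 = -37267849547028980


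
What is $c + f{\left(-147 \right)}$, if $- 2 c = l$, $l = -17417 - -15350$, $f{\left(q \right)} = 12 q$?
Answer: $- \frac{1461}{2} \approx -730.5$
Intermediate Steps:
$l = -2067$ ($l = -17417 + 15350 = -2067$)
$c = \frac{2067}{2}$ ($c = \left(- \frac{1}{2}\right) \left(-2067\right) = \frac{2067}{2} \approx 1033.5$)
$c + f{\left(-147 \right)} = \frac{2067}{2} + 12 \left(-147\right) = \frac{2067}{2} - 1764 = - \frac{1461}{2}$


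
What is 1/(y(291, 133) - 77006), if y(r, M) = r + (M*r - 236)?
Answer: -1/38248 ≈ -2.6145e-5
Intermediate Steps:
y(r, M) = -236 + r + M*r (y(r, M) = r + (-236 + M*r) = -236 + r + M*r)
1/(y(291, 133) - 77006) = 1/((-236 + 291 + 133*291) - 77006) = 1/((-236 + 291 + 38703) - 77006) = 1/(38758 - 77006) = 1/(-38248) = -1/38248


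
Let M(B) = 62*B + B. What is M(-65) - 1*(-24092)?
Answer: 19997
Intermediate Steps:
M(B) = 63*B
M(-65) - 1*(-24092) = 63*(-65) - 1*(-24092) = -4095 + 24092 = 19997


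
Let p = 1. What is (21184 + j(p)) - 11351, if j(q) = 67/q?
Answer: 9900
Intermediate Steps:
(21184 + j(p)) - 11351 = (21184 + 67/1) - 11351 = (21184 + 67*1) - 11351 = (21184 + 67) - 11351 = 21251 - 11351 = 9900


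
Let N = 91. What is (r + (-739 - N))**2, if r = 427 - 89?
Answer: 242064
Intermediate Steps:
r = 338
(r + (-739 - N))**2 = (338 + (-739 - 1*91))**2 = (338 + (-739 - 91))**2 = (338 - 830)**2 = (-492)**2 = 242064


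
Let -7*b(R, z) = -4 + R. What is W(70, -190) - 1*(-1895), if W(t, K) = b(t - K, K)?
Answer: 13009/7 ≈ 1858.4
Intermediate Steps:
b(R, z) = 4/7 - R/7 (b(R, z) = -(-4 + R)/7 = 4/7 - R/7)
W(t, K) = 4/7 - t/7 + K/7 (W(t, K) = 4/7 - (t - K)/7 = 4/7 + (-t/7 + K/7) = 4/7 - t/7 + K/7)
W(70, -190) - 1*(-1895) = (4/7 - ⅐*70 + (⅐)*(-190)) - 1*(-1895) = (4/7 - 10 - 190/7) + 1895 = -256/7 + 1895 = 13009/7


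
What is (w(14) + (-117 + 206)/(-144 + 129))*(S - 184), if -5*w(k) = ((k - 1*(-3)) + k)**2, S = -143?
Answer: 323948/5 ≈ 64790.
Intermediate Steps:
w(k) = -(3 + 2*k)**2/5 (w(k) = -((k - 1*(-3)) + k)**2/5 = -((k + 3) + k)**2/5 = -((3 + k) + k)**2/5 = -(3 + 2*k)**2/5)
(w(14) + (-117 + 206)/(-144 + 129))*(S - 184) = (-(3 + 2*14)**2/5 + (-117 + 206)/(-144 + 129))*(-143 - 184) = (-(3 + 28)**2/5 + 89/(-15))*(-327) = (-1/5*31**2 + 89*(-1/15))*(-327) = (-1/5*961 - 89/15)*(-327) = (-961/5 - 89/15)*(-327) = -2972/15*(-327) = 323948/5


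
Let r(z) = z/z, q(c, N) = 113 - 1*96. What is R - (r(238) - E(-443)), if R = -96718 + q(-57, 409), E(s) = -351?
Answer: -97053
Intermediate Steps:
q(c, N) = 17 (q(c, N) = 113 - 96 = 17)
r(z) = 1
R = -96701 (R = -96718 + 17 = -96701)
R - (r(238) - E(-443)) = -96701 - (1 - 1*(-351)) = -96701 - (1 + 351) = -96701 - 1*352 = -96701 - 352 = -97053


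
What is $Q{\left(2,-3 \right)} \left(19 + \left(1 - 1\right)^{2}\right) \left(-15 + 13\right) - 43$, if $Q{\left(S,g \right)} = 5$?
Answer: $-233$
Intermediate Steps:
$Q{\left(2,-3 \right)} \left(19 + \left(1 - 1\right)^{2}\right) \left(-15 + 13\right) - 43 = 5 \left(19 + \left(1 - 1\right)^{2}\right) \left(-15 + 13\right) - 43 = 5 \left(19 + 0^{2}\right) \left(-2\right) - 43 = 5 \left(19 + 0\right) \left(-2\right) - 43 = 5 \cdot 19 \left(-2\right) - 43 = 5 \left(-38\right) - 43 = -190 - 43 = -233$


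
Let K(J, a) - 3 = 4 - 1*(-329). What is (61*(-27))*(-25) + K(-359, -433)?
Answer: 41511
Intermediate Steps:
K(J, a) = 336 (K(J, a) = 3 + (4 - 1*(-329)) = 3 + (4 + 329) = 3 + 333 = 336)
(61*(-27))*(-25) + K(-359, -433) = (61*(-27))*(-25) + 336 = -1647*(-25) + 336 = 41175 + 336 = 41511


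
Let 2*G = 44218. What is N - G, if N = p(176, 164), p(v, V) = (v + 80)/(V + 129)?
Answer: -6477681/293 ≈ -22108.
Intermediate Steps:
p(v, V) = (80 + v)/(129 + V)
N = 256/293 (N = (80 + 176)/(129 + 164) = 256/293 ≈ 0.87372)
G = 22109 (G = (½)*44218 = 22109)
N - G = 256/293 - 1*22109 = 256/293 - 22109 = -6477681/293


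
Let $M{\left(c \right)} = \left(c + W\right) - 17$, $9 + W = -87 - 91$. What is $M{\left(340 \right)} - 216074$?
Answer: $-215938$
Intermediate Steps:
$W = -187$ ($W = -9 - 178 = -187$)
$M{\left(c \right)} = -204 + c$ ($M{\left(c \right)} = \left(c - 187\right) - 17 = \left(-187 + c\right) - 17 = -204 + c$)
$M{\left(340 \right)} - 216074 = \left(-204 + 340\right) - 216074 = 136 - 216074 = -215938$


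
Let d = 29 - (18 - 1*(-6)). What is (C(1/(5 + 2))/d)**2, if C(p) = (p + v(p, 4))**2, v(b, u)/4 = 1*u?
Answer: 163047361/60025 ≈ 2716.3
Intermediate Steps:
v(b, u) = 4*u (v(b, u) = 4*(1*u) = 4*u)
C(p) = (16 + p)**2 (C(p) = (p + 4*4)**2 = (p + 16)**2 = (16 + p)**2)
d = 5 (d = 29 - (18 + 6) = 29 - 1*24 = 29 - 24 = 5)
(C(1/(5 + 2))/d)**2 = ((16 + 1/(5 + 2))**2/5)**2 = ((16 + 1/7)**2*(1/5))**2 = ((113/7)**2*(1/5))**2 = ((12769/49)*(1/5))**2 = (12769/245)**2 = 163047361/60025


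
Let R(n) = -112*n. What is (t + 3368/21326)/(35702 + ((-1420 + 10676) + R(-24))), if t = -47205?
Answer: -503345231/508049298 ≈ -0.99074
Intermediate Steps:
(t + 3368/21326)/(35702 + ((-1420 + 10676) + R(-24))) = (-47205 + 3368/21326)/(35702 + ((-1420 + 10676) - 112*(-24))) = (-47205 + 3368*(1/21326))/(35702 + (9256 + 2688)) = (-47205 + 1684/10663)/(35702 + 11944) = -503345231/10663/47646 = -503345231/10663*1/47646 = -503345231/508049298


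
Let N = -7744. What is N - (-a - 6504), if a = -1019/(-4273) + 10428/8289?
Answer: -14622142315/11806299 ≈ -1238.5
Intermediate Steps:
a = 17668445/11806299 (a = -1019*(-1/4273) + 10428*(1/8289) = 1019/4273 + 3476/2763 = 17668445/11806299 ≈ 1.4965)
N - (-a - 6504) = -7744 - (-1*17668445/11806299 - 6504) = -7744 - (-17668445/11806299 - 6504) = -7744 - 1*(-76805837141/11806299) = -7744 + 76805837141/11806299 = -14622142315/11806299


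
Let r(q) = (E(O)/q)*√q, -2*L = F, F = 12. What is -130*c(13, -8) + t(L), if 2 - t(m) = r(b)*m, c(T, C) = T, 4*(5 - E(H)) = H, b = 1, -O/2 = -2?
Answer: -1664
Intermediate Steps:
O = 4 (O = -2*(-2) = 4)
E(H) = 5 - H/4
L = -6 (L = -½*12 = -6)
r(q) = 4/√q (r(q) = ((5 - ¼*4)/q)*√q = ((5 - 1)/q)*√q = (4/q)*√q = 4/√q)
t(m) = 2 - 4*m (t(m) = 2 - 4/√1*m = 2 - 4*1*m = 2 - 4*m)
-130*c(13, -8) + t(L) = -130*13 + (2 - 4*(-6)) = -1690 + (2 + 24) = -1690 + 26 = -1664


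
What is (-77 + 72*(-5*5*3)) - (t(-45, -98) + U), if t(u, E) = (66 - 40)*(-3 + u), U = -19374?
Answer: 15145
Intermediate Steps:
t(u, E) = -78 + 26*u (t(u, E) = 26*(-3 + u) = -78 + 26*u)
(-77 + 72*(-5*5*3)) - (t(-45, -98) + U) = (-77 + 72*(-5*5*3)) - ((-78 + 26*(-45)) - 19374) = (-77 + 72*(-25*3)) - ((-78 - 1170) - 19374) = (-77 + 72*(-75)) - (-1248 - 19374) = (-77 - 5400) - 1*(-20622) = -5477 + 20622 = 15145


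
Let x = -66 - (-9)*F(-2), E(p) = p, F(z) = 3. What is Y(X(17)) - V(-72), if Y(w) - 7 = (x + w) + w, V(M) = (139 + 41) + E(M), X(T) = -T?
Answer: -174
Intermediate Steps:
x = -39 (x = -66 - (-9)*3 = -66 - 1*(-27) = -66 + 27 = -39)
V(M) = 180 + M (V(M) = (139 + 41) + M = 180 + M)
Y(w) = -32 + 2*w (Y(w) = 7 + ((-39 + w) + w) = 7 + (-39 + 2*w) = -32 + 2*w)
Y(X(17)) - V(-72) = (-32 + 2*(-1*17)) - (180 - 72) = (-32 + 2*(-17)) - 1*108 = (-32 - 34) - 108 = -66 - 108 = -174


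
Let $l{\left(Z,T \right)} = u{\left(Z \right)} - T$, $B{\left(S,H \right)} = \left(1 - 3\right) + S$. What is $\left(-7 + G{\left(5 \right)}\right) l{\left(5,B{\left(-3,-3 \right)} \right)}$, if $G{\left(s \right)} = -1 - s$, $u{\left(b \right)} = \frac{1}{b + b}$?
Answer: $- \frac{663}{10} \approx -66.3$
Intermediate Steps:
$u{\left(b \right)} = \frac{1}{2 b}$
$B{\left(S,H \right)} = -2 + S$
$l{\left(Z,T \right)} = \frac{1}{2 Z} - T$
$\left(-7 + G{\left(5 \right)}\right) l{\left(5,B{\left(-3,-3 \right)} \right)} = \left(-7 - 6\right) \left(\frac{1}{2 \cdot 5} - \left(-2 - 3\right)\right) = \left(-7 - 6\right) \left(\frac{1}{2} \cdot \frac{1}{5} - -5\right) = \left(-7 - 6\right) \left(\frac{1}{10} + 5\right) = \left(-13\right) \frac{51}{10} = - \frac{663}{10}$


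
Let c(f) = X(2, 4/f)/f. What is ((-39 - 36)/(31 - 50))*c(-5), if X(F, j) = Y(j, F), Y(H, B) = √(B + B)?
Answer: -30/19 ≈ -1.5789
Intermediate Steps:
Y(H, B) = √2*√B (Y(H, B) = √(2*B) = √2*√B)
X(F, j) = √2*√F
c(f) = 2/f (c(f) = (√2*√2)/f = 2/f)
((-39 - 36)/(31 - 50))*c(-5) = ((-39 - 36)/(31 - 50))*(2/(-5)) = (-75/(-19))*(2*(-⅕)) = -75*(-1/19)*(-⅖) = (75/19)*(-⅖) = -30/19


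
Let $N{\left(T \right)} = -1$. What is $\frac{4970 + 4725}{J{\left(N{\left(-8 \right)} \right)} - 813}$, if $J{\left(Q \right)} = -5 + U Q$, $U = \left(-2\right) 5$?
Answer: $- \frac{9695}{808} \approx -11.999$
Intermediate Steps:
$U = -10$
$J{\left(Q \right)} = -5 - 10 Q$
$\frac{4970 + 4725}{J{\left(N{\left(-8 \right)} \right)} - 813} = \frac{4970 + 4725}{\left(-5 - -10\right) - 813} = \frac{9695}{\left(-5 + 10\right) - 813} = \frac{9695}{5 - 813} = \frac{9695}{-808} = 9695 \left(- \frac{1}{808}\right) = - \frac{9695}{808}$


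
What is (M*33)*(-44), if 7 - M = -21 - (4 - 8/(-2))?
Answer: -52272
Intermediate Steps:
M = 36 (M = 7 - (-21 - (4 - 8/(-2))) = 7 - (-21 - (4 - 8*(-½))) = 7 - (-21 - (4 + 4)) = 7 - (-21 - 1*8) = 7 - (-21 - 8) = 7 - 1*(-29) = 7 + 29 = 36)
(M*33)*(-44) = (36*33)*(-44) = 1188*(-44) = -52272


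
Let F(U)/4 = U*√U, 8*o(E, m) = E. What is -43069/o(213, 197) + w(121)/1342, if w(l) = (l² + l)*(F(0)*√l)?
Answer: -344552/213 ≈ -1617.6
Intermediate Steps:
o(E, m) = E/8
F(U) = 4*U^(3/2) (F(U) = 4*(U*√U) = 4*U^(3/2))
w(l) = 0 (w(l) = (l² + l)*((4*0^(3/2))*√l) = (l + l²)*((4*0)*√l) = (l + l²)*(0*√l) = (l + l²)*0 = 0)
-43069/o(213, 197) + w(121)/1342 = -43069/((⅛)*213) + 0/1342 = -43069/213/8 + 0*(1/1342) = -43069*8/213 + 0 = -344552/213 + 0 = -344552/213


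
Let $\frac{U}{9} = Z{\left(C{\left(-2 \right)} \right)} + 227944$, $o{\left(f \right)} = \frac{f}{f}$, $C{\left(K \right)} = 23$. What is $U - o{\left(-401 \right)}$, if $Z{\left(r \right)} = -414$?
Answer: $2047769$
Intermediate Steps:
$o{\left(f \right)} = 1$
$U = 2047770$ ($U = 9 \left(-414 + 227944\right) = 9 \cdot 227530 = 2047770$)
$U - o{\left(-401 \right)} = 2047770 - 1 = 2047769$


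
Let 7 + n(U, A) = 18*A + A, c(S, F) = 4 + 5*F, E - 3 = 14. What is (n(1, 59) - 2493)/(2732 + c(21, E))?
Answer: -197/403 ≈ -0.48883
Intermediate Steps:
E = 17 (E = 3 + 14 = 17)
n(U, A) = -7 + 19*A (n(U, A) = -7 + (18*A + A) = -7 + 19*A)
(n(1, 59) - 2493)/(2732 + c(21, E)) = ((-7 + 19*59) - 2493)/(2732 + (4 + 5*17)) = ((-7 + 1121) - 2493)/(2732 + (4 + 85)) = (1114 - 2493)/(2732 + 89) = -1379/2821 = -1379*1/2821 = -197/403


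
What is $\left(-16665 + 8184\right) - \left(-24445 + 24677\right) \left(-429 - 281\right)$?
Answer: $156239$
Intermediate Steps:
$\left(-16665 + 8184\right) - \left(-24445 + 24677\right) \left(-429 - 281\right) = -8481 - 232 \left(-710\right) = -8481 - -164720 = -8481 + 164720 = 156239$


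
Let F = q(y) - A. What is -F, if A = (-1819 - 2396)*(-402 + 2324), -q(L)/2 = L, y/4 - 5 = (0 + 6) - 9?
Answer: -8101214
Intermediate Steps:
y = 8 (y = 20 + 4*((0 + 6) - 9) = 20 + 4*(6 - 9) = 20 + 4*(-3) = 20 - 12 = 8)
q(L) = -2*L
A = -8101230 (A = -4215*1922 = -8101230)
F = 8101214 (F = -2*8 - 1*(-8101230) = -16 + 8101230 = 8101214)
-F = -1*8101214 = -8101214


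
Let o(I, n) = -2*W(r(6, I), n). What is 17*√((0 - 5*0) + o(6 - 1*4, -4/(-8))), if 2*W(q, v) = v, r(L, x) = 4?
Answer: 17*I*√2/2 ≈ 12.021*I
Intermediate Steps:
W(q, v) = v/2
o(I, n) = -n
17*√((0 - 5*0) + o(6 - 1*4, -4/(-8))) = 17*√((0 - 5*0) - (-4)/(-8)) = 17*√((0 + 0) - (-4)*(-1)/8) = 17*√(0 - 1*½) = 17*√(0 - ½) = 17*√(-½) = 17*(I*√2/2) = 17*I*√2/2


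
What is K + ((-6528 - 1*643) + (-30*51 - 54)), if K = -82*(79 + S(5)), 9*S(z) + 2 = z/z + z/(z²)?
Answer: -685157/45 ≈ -15226.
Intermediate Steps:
S(z) = -⅑ + 1/(9*z) (S(z) = -2/9 + (z/z + z/(z²))/9 = -2/9 + (1 + z/z²)/9 = -2/9 + (1 + 1/z)/9 = -2/9 + (⅑ + 1/(9*z)) = -⅑ + 1/(9*z))
K = -291182/45 (K = -82*(79 + (⅑)*(1 - 1*5)/5) = -82*(79 + (⅑)*(⅕)*(1 - 5)) = -82*(79 + (⅑)*(⅕)*(-4)) = -82*(79 - 4/45) = -82*3551/45 = -291182/45 ≈ -6470.7)
K + ((-6528 - 1*643) + (-30*51 - 54)) = -291182/45 + ((-6528 - 1*643) + (-30*51 - 54)) = -291182/45 + ((-6528 - 643) + (-1530 - 54)) = -291182/45 + (-7171 - 1584) = -291182/45 - 8755 = -685157/45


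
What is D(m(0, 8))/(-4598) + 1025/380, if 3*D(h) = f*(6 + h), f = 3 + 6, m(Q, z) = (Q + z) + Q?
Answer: 24721/9196 ≈ 2.6882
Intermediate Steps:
m(Q, z) = z + 2*Q
f = 9
D(h) = 18 + 3*h (D(h) = (9*(6 + h))/3 = (54 + 9*h)/3 = 18 + 3*h)
D(m(0, 8))/(-4598) + 1025/380 = (18 + 3*(8 + 2*0))/(-4598) + 1025/380 = (18 + 3*(8 + 0))*(-1/4598) + 1025*(1/380) = (18 + 3*8)*(-1/4598) + 205/76 = (18 + 24)*(-1/4598) + 205/76 = 42*(-1/4598) + 205/76 = -21/2299 + 205/76 = 24721/9196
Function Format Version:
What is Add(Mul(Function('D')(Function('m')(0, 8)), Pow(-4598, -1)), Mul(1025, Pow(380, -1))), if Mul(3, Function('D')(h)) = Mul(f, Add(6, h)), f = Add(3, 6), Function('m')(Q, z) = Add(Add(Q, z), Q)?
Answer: Rational(24721, 9196) ≈ 2.6882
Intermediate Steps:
Function('m')(Q, z) = Add(z, Mul(2, Q))
f = 9
Function('D')(h) = Add(18, Mul(3, h)) (Function('D')(h) = Mul(Rational(1, 3), Mul(9, Add(6, h))) = Mul(Rational(1, 3), Add(54, Mul(9, h))) = Add(18, Mul(3, h)))
Add(Mul(Function('D')(Function('m')(0, 8)), Pow(-4598, -1)), Mul(1025, Pow(380, -1))) = Add(Mul(Add(18, Mul(3, Add(8, Mul(2, 0)))), Pow(-4598, -1)), Mul(1025, Pow(380, -1))) = Add(Mul(Add(18, Mul(3, Add(8, 0))), Rational(-1, 4598)), Mul(1025, Rational(1, 380))) = Add(Mul(Add(18, Mul(3, 8)), Rational(-1, 4598)), Rational(205, 76)) = Add(Mul(Add(18, 24), Rational(-1, 4598)), Rational(205, 76)) = Add(Mul(42, Rational(-1, 4598)), Rational(205, 76)) = Add(Rational(-21, 2299), Rational(205, 76)) = Rational(24721, 9196)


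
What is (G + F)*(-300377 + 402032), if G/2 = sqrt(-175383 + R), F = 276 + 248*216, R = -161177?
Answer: 5473511820 + 813240*I*sqrt(21035) ≈ 5.4735e+9 + 1.1795e+8*I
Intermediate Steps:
F = 53844 (F = 276 + 53568 = 53844)
G = 8*I*sqrt(21035) (G = 2*sqrt(-175383 - 161177) = 2*sqrt(-336560) = 2*(4*I*sqrt(21035)) = 8*I*sqrt(21035) ≈ 1160.3*I)
(G + F)*(-300377 + 402032) = (8*I*sqrt(21035) + 53844)*(-300377 + 402032) = (53844 + 8*I*sqrt(21035))*101655 = 5473511820 + 813240*I*sqrt(21035)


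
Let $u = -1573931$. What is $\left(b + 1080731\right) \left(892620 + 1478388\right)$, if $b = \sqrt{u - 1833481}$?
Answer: $2562421846848 + 4742016 i \sqrt{851853} \approx 2.5624 \cdot 10^{12} + 4.3767 \cdot 10^{9} i$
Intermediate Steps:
$b = 2 i \sqrt{851853}$ ($b = \sqrt{-1573931 - 1833481} = \sqrt{-3407412} = 2 i \sqrt{851853} \approx 1845.9 i$)
$\left(b + 1080731\right) \left(892620 + 1478388\right) = \left(2 i \sqrt{851853} + 1080731\right) \left(892620 + 1478388\right) = \left(1080731 + 2 i \sqrt{851853}\right) 2371008 = 2562421846848 + 4742016 i \sqrt{851853}$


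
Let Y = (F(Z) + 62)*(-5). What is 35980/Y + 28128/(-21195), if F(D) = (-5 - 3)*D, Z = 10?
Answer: 2815054/7065 ≈ 398.45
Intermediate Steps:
F(D) = -8*D
Y = 90 (Y = (-8*10 + 62)*(-5) = (-80 + 62)*(-5) = -18*(-5) = 90)
35980/Y + 28128/(-21195) = 35980/90 + 28128/(-21195) = 35980*(1/90) + 28128*(-1/21195) = 3598/9 - 9376/7065 = 2815054/7065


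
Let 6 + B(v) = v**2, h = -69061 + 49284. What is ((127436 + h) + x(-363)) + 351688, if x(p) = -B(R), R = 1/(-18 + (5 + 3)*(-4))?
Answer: 1148382499/2500 ≈ 4.5935e+5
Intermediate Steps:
h = -19777
R = -1/50 (R = 1/(-18 + 8*(-4)) = 1/(-18 - 32) = 1/(-50) = -1/50 ≈ -0.020000)
B(v) = -6 + v**2
x(p) = 14999/2500 (x(p) = -(-6 + (-1/50)**2) = -(-6 + 1/2500) = -1*(-14999/2500) = 14999/2500)
((127436 + h) + x(-363)) + 351688 = ((127436 - 19777) + 14999/2500) + 351688 = (107659 + 14999/2500) + 351688 = 269162499/2500 + 351688 = 1148382499/2500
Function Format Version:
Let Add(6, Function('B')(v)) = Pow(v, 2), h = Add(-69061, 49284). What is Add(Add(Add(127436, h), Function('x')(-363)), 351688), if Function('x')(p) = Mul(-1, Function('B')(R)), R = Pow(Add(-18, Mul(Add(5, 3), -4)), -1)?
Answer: Rational(1148382499, 2500) ≈ 4.5935e+5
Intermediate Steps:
h = -19777
R = Rational(-1, 50) (R = Pow(Add(-18, Mul(8, -4)), -1) = Pow(Add(-18, -32), -1) = Pow(-50, -1) = Rational(-1, 50) ≈ -0.020000)
Function('B')(v) = Add(-6, Pow(v, 2))
Function('x')(p) = Rational(14999, 2500) (Function('x')(p) = Mul(-1, Add(-6, Pow(Rational(-1, 50), 2))) = Mul(-1, Add(-6, Rational(1, 2500))) = Mul(-1, Rational(-14999, 2500)) = Rational(14999, 2500))
Add(Add(Add(127436, h), Function('x')(-363)), 351688) = Add(Add(Add(127436, -19777), Rational(14999, 2500)), 351688) = Add(Add(107659, Rational(14999, 2500)), 351688) = Add(Rational(269162499, 2500), 351688) = Rational(1148382499, 2500)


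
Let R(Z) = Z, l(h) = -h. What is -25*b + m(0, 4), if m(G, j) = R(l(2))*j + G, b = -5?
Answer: 117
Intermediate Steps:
m(G, j) = G - 2*j (m(G, j) = (-1*2)*j + G = -2*j + G = G - 2*j)
-25*b + m(0, 4) = -25*(-5) + (0 - 2*4) = 125 + (0 - 8) = 125 - 8 = 117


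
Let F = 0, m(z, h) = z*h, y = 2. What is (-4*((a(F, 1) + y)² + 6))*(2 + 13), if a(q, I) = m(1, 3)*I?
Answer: -1860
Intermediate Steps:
m(z, h) = h*z
a(q, I) = 3*I (a(q, I) = (3*1)*I = 3*I)
(-4*((a(F, 1) + y)² + 6))*(2 + 13) = (-4*((3*1 + 2)² + 6))*(2 + 13) = -4*((3 + 2)² + 6)*15 = -4*(5² + 6)*15 = -4*(25 + 6)*15 = -4*31*15 = -124*15 = -1860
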